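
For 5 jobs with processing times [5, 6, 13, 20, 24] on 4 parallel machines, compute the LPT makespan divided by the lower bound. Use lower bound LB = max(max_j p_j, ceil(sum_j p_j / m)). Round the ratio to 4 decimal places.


LPT order: [24, 20, 13, 6, 5]
Machine loads after assignment: [24, 20, 13, 11]
LPT makespan = 24
Lower bound = max(max_job, ceil(total/4)) = max(24, 17) = 24
Ratio = 24 / 24 = 1.0

1.0


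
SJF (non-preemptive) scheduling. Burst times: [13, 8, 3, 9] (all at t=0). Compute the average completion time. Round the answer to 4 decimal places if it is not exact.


SJF order (ascending): [3, 8, 9, 13]
Completion times:
  Job 1: burst=3, C=3
  Job 2: burst=8, C=11
  Job 3: burst=9, C=20
  Job 4: burst=13, C=33
Average completion = 67/4 = 16.75

16.75


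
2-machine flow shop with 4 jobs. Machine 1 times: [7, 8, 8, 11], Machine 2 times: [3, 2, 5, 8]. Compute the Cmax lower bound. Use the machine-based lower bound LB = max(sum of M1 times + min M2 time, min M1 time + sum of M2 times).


LB1 = sum(M1 times) + min(M2 times) = 34 + 2 = 36
LB2 = min(M1 times) + sum(M2 times) = 7 + 18 = 25
Lower bound = max(LB1, LB2) = max(36, 25) = 36

36


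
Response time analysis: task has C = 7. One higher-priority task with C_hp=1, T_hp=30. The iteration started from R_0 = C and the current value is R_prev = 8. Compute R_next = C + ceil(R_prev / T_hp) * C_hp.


R_next = C + ceil(R_prev / T_hp) * C_hp
ceil(8 / 30) = ceil(0.2667) = 1
Interference = 1 * 1 = 1
R_next = 7 + 1 = 8
R_next = R_prev, so the iteration has converged (response time = 8).

8


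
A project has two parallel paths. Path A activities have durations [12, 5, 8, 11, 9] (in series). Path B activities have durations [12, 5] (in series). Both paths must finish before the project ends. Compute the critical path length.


Path A total = 12 + 5 + 8 + 11 + 9 = 45
Path B total = 12 + 5 = 17
Critical path = longest path = max(45, 17) = 45

45


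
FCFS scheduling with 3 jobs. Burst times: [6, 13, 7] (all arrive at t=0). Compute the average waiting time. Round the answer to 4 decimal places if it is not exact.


FCFS order (as given): [6, 13, 7]
Waiting times:
  Job 1: wait = 0
  Job 2: wait = 6
  Job 3: wait = 19
Sum of waiting times = 25
Average waiting time = 25/3 = 8.3333

8.3333


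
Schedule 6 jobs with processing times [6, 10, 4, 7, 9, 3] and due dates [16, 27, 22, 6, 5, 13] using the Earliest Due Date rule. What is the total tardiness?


Sort by due date (EDD order): [(9, 5), (7, 6), (3, 13), (6, 16), (4, 22), (10, 27)]
Compute completion times and tardiness:
  Job 1: p=9, d=5, C=9, tardiness=max(0,9-5)=4
  Job 2: p=7, d=6, C=16, tardiness=max(0,16-6)=10
  Job 3: p=3, d=13, C=19, tardiness=max(0,19-13)=6
  Job 4: p=6, d=16, C=25, tardiness=max(0,25-16)=9
  Job 5: p=4, d=22, C=29, tardiness=max(0,29-22)=7
  Job 6: p=10, d=27, C=39, tardiness=max(0,39-27)=12
Total tardiness = 48

48


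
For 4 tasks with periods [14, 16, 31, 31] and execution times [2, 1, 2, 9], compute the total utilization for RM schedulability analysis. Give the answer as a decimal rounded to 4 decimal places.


Compute individual utilizations (exact fractions):
  Task 1: C/T = 2/14 = 1/7 (approx. 0.1429)
  Task 2: C/T = 1/16 (approx. 0.0625)
  Task 3: C/T = 2/31 (approx. 0.0645)
  Task 4: C/T = 9/31 (approx. 0.2903)
Total utilization U = 1/7 + 1/16 + 2/31 + 9/31 = 1945/3472
Rounded to 4 decimal places: U = 0.5602
RM (Liu & Layland) bound for 4 tasks = 0.756828; compare with U = 1945/3472 (approx. 0.560196)
U <= bound, so schedulable by RM sufficient condition.

0.5602


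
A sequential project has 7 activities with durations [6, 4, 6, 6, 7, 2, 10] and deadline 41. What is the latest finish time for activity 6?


LF(activity 6) = deadline - sum of successor durations
Successors: activities 7 through 7 with durations [10]
Sum of successor durations = 10
LF = 41 - 10 = 31

31


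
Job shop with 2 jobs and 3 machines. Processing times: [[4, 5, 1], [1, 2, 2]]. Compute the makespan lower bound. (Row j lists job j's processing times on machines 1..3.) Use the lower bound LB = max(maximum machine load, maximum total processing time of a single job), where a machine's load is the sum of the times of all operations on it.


Machine loads:
  Machine 1: 4 + 1 = 5
  Machine 2: 5 + 2 = 7
  Machine 3: 1 + 2 = 3
Max machine load = 7
Job totals:
  Job 1: 10
  Job 2: 5
Max job total = 10
Lower bound = max(7, 10) = 10

10


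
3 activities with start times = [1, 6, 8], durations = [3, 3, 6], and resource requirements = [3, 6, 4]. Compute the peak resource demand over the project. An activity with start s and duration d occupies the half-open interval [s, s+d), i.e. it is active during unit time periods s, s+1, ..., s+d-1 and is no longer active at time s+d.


Each activity i is active on [start_i, start_i + duration_i).
Compute total resource usage per time slot:
  t=0: active resources = [], total = 0
  t=1: active resources = [3], total = 3
  t=2: active resources = [3], total = 3
  t=3: active resources = [3], total = 3
  t=4: active resources = [], total = 0
  t=5: active resources = [], total = 0
  t=6: active resources = [6], total = 6
  t=7: active resources = [6], total = 6
  t=8: active resources = [6, 4], total = 10
  t=9: active resources = [4], total = 4
  t=10: active resources = [4], total = 4
  t=11: active resources = [4], total = 4
  t=12: active resources = [4], total = 4
  t=13: active resources = [4], total = 4
Peak resource demand = 10

10


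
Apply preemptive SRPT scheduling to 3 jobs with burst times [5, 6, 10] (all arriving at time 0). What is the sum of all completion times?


Since all jobs arrive at t=0, SRPT equals SPT ordering.
SPT order: [5, 6, 10]
Completion times:
  Job 1: p=5, C=5
  Job 2: p=6, C=11
  Job 3: p=10, C=21
Total completion time = 5 + 11 + 21 = 37

37


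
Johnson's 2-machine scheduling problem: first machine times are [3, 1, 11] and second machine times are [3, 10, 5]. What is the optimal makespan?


Apply Johnson's rule:
  Group 1 (a <= b): [(2, 1, 10), (1, 3, 3)]
  Group 2 (a > b): [(3, 11, 5)]
Optimal job order: [2, 1, 3]
Schedule:
  Job 2: M1 done at 1, M2 done at 11
  Job 1: M1 done at 4, M2 done at 14
  Job 3: M1 done at 15, M2 done at 20
Makespan = 20

20


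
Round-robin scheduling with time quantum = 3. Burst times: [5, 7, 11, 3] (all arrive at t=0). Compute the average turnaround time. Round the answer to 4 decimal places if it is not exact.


Time quantum = 3
Execution trace:
  J1 runs 3 units, time = 3
  J2 runs 3 units, time = 6
  J3 runs 3 units, time = 9
  J4 runs 3 units, time = 12
  J1 runs 2 units, time = 14
  J2 runs 3 units, time = 17
  J3 runs 3 units, time = 20
  J2 runs 1 units, time = 21
  J3 runs 3 units, time = 24
  J3 runs 2 units, time = 26
Finish times: [14, 21, 26, 12]
Average turnaround = 73/4 = 18.25

18.25


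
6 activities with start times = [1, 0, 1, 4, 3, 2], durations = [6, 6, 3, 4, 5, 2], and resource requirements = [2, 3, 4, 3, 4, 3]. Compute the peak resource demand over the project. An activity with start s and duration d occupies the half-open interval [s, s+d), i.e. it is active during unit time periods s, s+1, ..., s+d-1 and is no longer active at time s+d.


Each activity i is active on [start_i, start_i + duration_i).
Compute total resource usage per time slot:
  t=0: active resources = [3], total = 3
  t=1: active resources = [2, 3, 4], total = 9
  t=2: active resources = [2, 3, 4, 3], total = 12
  t=3: active resources = [2, 3, 4, 4, 3], total = 16
  t=4: active resources = [2, 3, 3, 4], total = 12
  t=5: active resources = [2, 3, 3, 4], total = 12
  t=6: active resources = [2, 3, 4], total = 9
  t=7: active resources = [3, 4], total = 7
Peak resource demand = 16

16


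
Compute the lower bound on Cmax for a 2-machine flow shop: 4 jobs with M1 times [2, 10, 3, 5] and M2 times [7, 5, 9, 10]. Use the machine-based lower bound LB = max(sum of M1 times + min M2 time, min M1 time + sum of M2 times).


LB1 = sum(M1 times) + min(M2 times) = 20 + 5 = 25
LB2 = min(M1 times) + sum(M2 times) = 2 + 31 = 33
Lower bound = max(LB1, LB2) = max(25, 33) = 33

33


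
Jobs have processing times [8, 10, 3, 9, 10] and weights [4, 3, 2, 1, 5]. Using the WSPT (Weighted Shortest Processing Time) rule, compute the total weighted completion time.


Compute p/w ratios and sort ascending (WSPT): [(3, 2), (8, 4), (10, 5), (10, 3), (9, 1)]
Compute weighted completion times:
  Job (p=3,w=2): C=3, w*C=2*3=6
  Job (p=8,w=4): C=11, w*C=4*11=44
  Job (p=10,w=5): C=21, w*C=5*21=105
  Job (p=10,w=3): C=31, w*C=3*31=93
  Job (p=9,w=1): C=40, w*C=1*40=40
Total weighted completion time = 288

288


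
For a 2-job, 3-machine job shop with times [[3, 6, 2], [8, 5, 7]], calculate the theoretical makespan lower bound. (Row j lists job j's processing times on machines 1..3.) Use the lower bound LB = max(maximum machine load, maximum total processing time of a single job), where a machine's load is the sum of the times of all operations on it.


Machine loads:
  Machine 1: 3 + 8 = 11
  Machine 2: 6 + 5 = 11
  Machine 3: 2 + 7 = 9
Max machine load = 11
Job totals:
  Job 1: 11
  Job 2: 20
Max job total = 20
Lower bound = max(11, 20) = 20

20


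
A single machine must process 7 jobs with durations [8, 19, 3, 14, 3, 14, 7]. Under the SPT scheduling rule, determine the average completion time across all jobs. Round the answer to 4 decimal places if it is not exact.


Sort jobs by processing time (SPT order): [3, 3, 7, 8, 14, 14, 19]
Compute completion times sequentially:
  Job 1: processing = 3, completes at 3
  Job 2: processing = 3, completes at 6
  Job 3: processing = 7, completes at 13
  Job 4: processing = 8, completes at 21
  Job 5: processing = 14, completes at 35
  Job 6: processing = 14, completes at 49
  Job 7: processing = 19, completes at 68
Sum of completion times = 195
Average completion time = 195/7 = 27.8571

27.8571


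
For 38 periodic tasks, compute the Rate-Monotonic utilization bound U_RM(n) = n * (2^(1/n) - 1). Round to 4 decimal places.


Compute 2^(1/38) = 1.0184080933
Subtract 1: 1.0184080933 - 1 = 0.0184080933
Multiply by n: 38 * 0.0184080933 = 0.6995075454
Round to 4 dp: 0.6995

0.6995


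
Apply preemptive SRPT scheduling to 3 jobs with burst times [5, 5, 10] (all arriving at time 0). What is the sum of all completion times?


Since all jobs arrive at t=0, SRPT equals SPT ordering.
SPT order: [5, 5, 10]
Completion times:
  Job 1: p=5, C=5
  Job 2: p=5, C=10
  Job 3: p=10, C=20
Total completion time = 5 + 10 + 20 = 35

35


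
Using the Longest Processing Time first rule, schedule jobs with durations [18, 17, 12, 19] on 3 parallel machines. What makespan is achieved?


Sort jobs in decreasing order (LPT): [19, 18, 17, 12]
Assign each job to the least loaded machine:
  Machine 1: jobs [19], load = 19
  Machine 2: jobs [18], load = 18
  Machine 3: jobs [17, 12], load = 29
Makespan = max load = 29

29


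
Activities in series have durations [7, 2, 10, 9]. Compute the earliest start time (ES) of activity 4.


Activity 4 starts after activities 1 through 3 complete.
Predecessor durations: [7, 2, 10]
ES = 7 + 2 + 10 = 19

19


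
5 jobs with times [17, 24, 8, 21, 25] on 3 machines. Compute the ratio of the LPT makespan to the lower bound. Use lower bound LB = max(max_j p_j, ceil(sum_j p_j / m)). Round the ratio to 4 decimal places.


LPT order: [25, 24, 21, 17, 8]
Machine loads after assignment: [25, 32, 38]
LPT makespan = 38
Lower bound = max(max_job, ceil(total/3)) = max(25, 32) = 32
Ratio = 38 / 32 = 1.1875

1.1875


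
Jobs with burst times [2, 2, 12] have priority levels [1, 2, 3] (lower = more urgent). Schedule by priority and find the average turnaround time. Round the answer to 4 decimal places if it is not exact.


Sort by priority (ascending = highest first):
Order: [(1, 2), (2, 2), (3, 12)]
Completion times:
  Priority 1, burst=2, C=2
  Priority 2, burst=2, C=4
  Priority 3, burst=12, C=16
Average turnaround = 22/3 = 7.3333

7.3333


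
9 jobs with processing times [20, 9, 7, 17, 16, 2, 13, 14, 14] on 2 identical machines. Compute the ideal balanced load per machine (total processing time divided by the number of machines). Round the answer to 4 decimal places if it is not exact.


Total processing time = 20 + 9 + 7 + 17 + 16 + 2 + 13 + 14 + 14 = 112
Number of machines = 2
Ideal balanced load = 112 / 2 = 56.0

56.0


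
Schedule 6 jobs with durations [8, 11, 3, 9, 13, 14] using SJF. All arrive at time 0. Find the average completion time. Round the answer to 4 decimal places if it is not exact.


SJF order (ascending): [3, 8, 9, 11, 13, 14]
Completion times:
  Job 1: burst=3, C=3
  Job 2: burst=8, C=11
  Job 3: burst=9, C=20
  Job 4: burst=11, C=31
  Job 5: burst=13, C=44
  Job 6: burst=14, C=58
Average completion = 167/6 = 27.8333

27.8333


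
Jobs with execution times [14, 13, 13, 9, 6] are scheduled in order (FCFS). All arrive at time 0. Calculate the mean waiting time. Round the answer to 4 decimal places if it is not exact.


FCFS order (as given): [14, 13, 13, 9, 6]
Waiting times:
  Job 1: wait = 0
  Job 2: wait = 14
  Job 3: wait = 27
  Job 4: wait = 40
  Job 5: wait = 49
Sum of waiting times = 130
Average waiting time = 130/5 = 26.0

26.0


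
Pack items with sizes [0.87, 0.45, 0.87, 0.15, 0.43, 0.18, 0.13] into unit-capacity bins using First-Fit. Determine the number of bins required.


Place items sequentially using First-Fit:
  Item 0.87 -> new Bin 1
  Item 0.45 -> new Bin 2
  Item 0.87 -> new Bin 3
  Item 0.15 -> Bin 2 (now 0.6)
  Item 0.43 -> new Bin 4
  Item 0.18 -> Bin 2 (now 0.78)
  Item 0.13 -> Bin 1 (now 1.0)
Total bins used = 4

4


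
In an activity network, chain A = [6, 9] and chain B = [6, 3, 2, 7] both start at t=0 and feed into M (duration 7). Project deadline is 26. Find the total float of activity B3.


Forward pass: ES(B3) = sum of predecessors on chain B = 9
EF = ES + duration = 9 + 2 = 11
Backward pass: LF(M) = deadline = 26; LS(M) = 26 - 7 = 19
LF(B3) = LS(M) - sum(successors on chain B) = 19 - 7 = 12
LS = LF - duration = 12 - 2 = 10
Total float = LS - ES = 10 - 9 = 1

1


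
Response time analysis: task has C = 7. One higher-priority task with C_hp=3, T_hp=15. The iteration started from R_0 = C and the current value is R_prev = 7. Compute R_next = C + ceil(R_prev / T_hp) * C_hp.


R_next = C + ceil(R_prev / T_hp) * C_hp
ceil(7 / 15) = ceil(0.4667) = 1
Interference = 1 * 3 = 3
R_next = 7 + 3 = 10

10


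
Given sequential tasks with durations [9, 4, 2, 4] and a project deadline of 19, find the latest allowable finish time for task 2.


LF(activity 2) = deadline - sum of successor durations
Successors: activities 3 through 4 with durations [2, 4]
Sum of successor durations = 6
LF = 19 - 6 = 13

13


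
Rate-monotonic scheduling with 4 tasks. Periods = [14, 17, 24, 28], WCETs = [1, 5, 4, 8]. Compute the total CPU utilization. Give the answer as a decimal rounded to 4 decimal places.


Compute individual utilizations (exact fractions):
  Task 1: C/T = 1/14 (approx. 0.0714)
  Task 2: C/T = 5/17 (approx. 0.2941)
  Task 3: C/T = 4/24 = 1/6 (approx. 0.1667)
  Task 4: C/T = 8/28 = 2/7 (approx. 0.2857)
Total utilization U = 1/14 + 5/17 + 1/6 + 2/7 = 292/357
Rounded to 4 decimal places: U = 0.8179
RM (Liu & Layland) bound for 4 tasks = 0.756828; compare with U = 292/357 (approx. 0.817927)
bound < U <= 1, so the RM sufficient condition is not met (inconclusive; an exact test such as response-time analysis is needed).

0.8179


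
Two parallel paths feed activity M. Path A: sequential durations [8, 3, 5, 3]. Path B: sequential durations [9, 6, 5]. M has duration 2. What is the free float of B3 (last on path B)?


ES(B3) = sum of predecessors on chain B = 15
EF(B3) = ES + duration = 15 + 5 = 20
Successor of B3 is M. ES(M) = max(sum(A), sum(B)) = max(19, 20) = 20
Free float = ES(successor) - EF(current) = 20 - 20 = 0

0


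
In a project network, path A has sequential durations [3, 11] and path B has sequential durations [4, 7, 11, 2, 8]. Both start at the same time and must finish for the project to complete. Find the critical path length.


Path A total = 3 + 11 = 14
Path B total = 4 + 7 + 11 + 2 + 8 = 32
Critical path = longest path = max(14, 32) = 32

32


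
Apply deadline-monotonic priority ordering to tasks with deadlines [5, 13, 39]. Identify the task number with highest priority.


Sort tasks by relative deadline (ascending):
  Task 1: deadline = 5
  Task 2: deadline = 13
  Task 3: deadline = 39
Priority order (highest first): [1, 2, 3]
Highest priority task = 1

1


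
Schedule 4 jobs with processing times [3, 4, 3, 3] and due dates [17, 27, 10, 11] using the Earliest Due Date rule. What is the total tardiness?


Sort by due date (EDD order): [(3, 10), (3, 11), (3, 17), (4, 27)]
Compute completion times and tardiness:
  Job 1: p=3, d=10, C=3, tardiness=max(0,3-10)=0
  Job 2: p=3, d=11, C=6, tardiness=max(0,6-11)=0
  Job 3: p=3, d=17, C=9, tardiness=max(0,9-17)=0
  Job 4: p=4, d=27, C=13, tardiness=max(0,13-27)=0
Total tardiness = 0

0


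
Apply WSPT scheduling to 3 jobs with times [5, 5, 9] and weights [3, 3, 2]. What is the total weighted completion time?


Compute p/w ratios and sort ascending (WSPT): [(5, 3), (5, 3), (9, 2)]
Compute weighted completion times:
  Job (p=5,w=3): C=5, w*C=3*5=15
  Job (p=5,w=3): C=10, w*C=3*10=30
  Job (p=9,w=2): C=19, w*C=2*19=38
Total weighted completion time = 83

83


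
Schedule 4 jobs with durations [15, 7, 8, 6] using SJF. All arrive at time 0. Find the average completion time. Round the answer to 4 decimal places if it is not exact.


SJF order (ascending): [6, 7, 8, 15]
Completion times:
  Job 1: burst=6, C=6
  Job 2: burst=7, C=13
  Job 3: burst=8, C=21
  Job 4: burst=15, C=36
Average completion = 76/4 = 19.0

19.0


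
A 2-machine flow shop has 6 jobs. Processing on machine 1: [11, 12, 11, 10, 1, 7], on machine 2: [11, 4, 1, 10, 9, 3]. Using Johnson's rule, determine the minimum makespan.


Apply Johnson's rule:
  Group 1 (a <= b): [(5, 1, 9), (4, 10, 10), (1, 11, 11)]
  Group 2 (a > b): [(2, 12, 4), (6, 7, 3), (3, 11, 1)]
Optimal job order: [5, 4, 1, 2, 6, 3]
Schedule:
  Job 5: M1 done at 1, M2 done at 10
  Job 4: M1 done at 11, M2 done at 21
  Job 1: M1 done at 22, M2 done at 33
  Job 2: M1 done at 34, M2 done at 38
  Job 6: M1 done at 41, M2 done at 44
  Job 3: M1 done at 52, M2 done at 53
Makespan = 53

53


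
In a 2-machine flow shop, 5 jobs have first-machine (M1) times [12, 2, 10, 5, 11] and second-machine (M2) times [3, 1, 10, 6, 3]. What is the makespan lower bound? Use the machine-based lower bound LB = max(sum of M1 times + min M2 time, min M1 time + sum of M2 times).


LB1 = sum(M1 times) + min(M2 times) = 40 + 1 = 41
LB2 = min(M1 times) + sum(M2 times) = 2 + 23 = 25
Lower bound = max(LB1, LB2) = max(41, 25) = 41

41


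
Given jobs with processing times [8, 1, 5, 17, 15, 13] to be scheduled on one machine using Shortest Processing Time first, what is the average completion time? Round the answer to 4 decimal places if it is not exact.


Sort jobs by processing time (SPT order): [1, 5, 8, 13, 15, 17]
Compute completion times sequentially:
  Job 1: processing = 1, completes at 1
  Job 2: processing = 5, completes at 6
  Job 3: processing = 8, completes at 14
  Job 4: processing = 13, completes at 27
  Job 5: processing = 15, completes at 42
  Job 6: processing = 17, completes at 59
Sum of completion times = 149
Average completion time = 149/6 = 24.8333

24.8333


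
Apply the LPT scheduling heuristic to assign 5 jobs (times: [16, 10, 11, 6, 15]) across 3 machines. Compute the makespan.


Sort jobs in decreasing order (LPT): [16, 15, 11, 10, 6]
Assign each job to the least loaded machine:
  Machine 1: jobs [16], load = 16
  Machine 2: jobs [15, 6], load = 21
  Machine 3: jobs [11, 10], load = 21
Makespan = max load = 21

21


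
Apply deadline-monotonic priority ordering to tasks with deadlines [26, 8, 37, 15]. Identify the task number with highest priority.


Sort tasks by relative deadline (ascending):
  Task 2: deadline = 8
  Task 4: deadline = 15
  Task 1: deadline = 26
  Task 3: deadline = 37
Priority order (highest first): [2, 4, 1, 3]
Highest priority task = 2

2


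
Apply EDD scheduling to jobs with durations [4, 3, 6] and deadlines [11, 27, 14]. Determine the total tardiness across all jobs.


Sort by due date (EDD order): [(4, 11), (6, 14), (3, 27)]
Compute completion times and tardiness:
  Job 1: p=4, d=11, C=4, tardiness=max(0,4-11)=0
  Job 2: p=6, d=14, C=10, tardiness=max(0,10-14)=0
  Job 3: p=3, d=27, C=13, tardiness=max(0,13-27)=0
Total tardiness = 0

0


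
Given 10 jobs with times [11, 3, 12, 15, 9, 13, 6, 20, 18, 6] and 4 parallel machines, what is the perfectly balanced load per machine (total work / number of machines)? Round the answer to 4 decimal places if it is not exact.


Total processing time = 11 + 3 + 12 + 15 + 9 + 13 + 6 + 20 + 18 + 6 = 113
Number of machines = 4
Ideal balanced load = 113 / 4 = 28.25

28.25


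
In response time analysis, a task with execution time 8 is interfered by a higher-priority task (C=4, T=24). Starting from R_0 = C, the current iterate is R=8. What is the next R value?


R_next = C + ceil(R_prev / T_hp) * C_hp
ceil(8 / 24) = ceil(0.3333) = 1
Interference = 1 * 4 = 4
R_next = 8 + 4 = 12

12


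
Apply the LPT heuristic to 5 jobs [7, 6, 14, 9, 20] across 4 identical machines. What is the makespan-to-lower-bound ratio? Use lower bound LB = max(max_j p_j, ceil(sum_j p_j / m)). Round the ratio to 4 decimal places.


LPT order: [20, 14, 9, 7, 6]
Machine loads after assignment: [20, 14, 9, 13]
LPT makespan = 20
Lower bound = max(max_job, ceil(total/4)) = max(20, 14) = 20
Ratio = 20 / 20 = 1.0

1.0


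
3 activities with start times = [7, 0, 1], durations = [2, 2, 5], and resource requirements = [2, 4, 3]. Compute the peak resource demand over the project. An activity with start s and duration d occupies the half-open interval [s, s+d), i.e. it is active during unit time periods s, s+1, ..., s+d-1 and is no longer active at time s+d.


Each activity i is active on [start_i, start_i + duration_i).
Compute total resource usage per time slot:
  t=0: active resources = [4], total = 4
  t=1: active resources = [4, 3], total = 7
  t=2: active resources = [3], total = 3
  t=3: active resources = [3], total = 3
  t=4: active resources = [3], total = 3
  t=5: active resources = [3], total = 3
  t=6: active resources = [], total = 0
  t=7: active resources = [2], total = 2
  t=8: active resources = [2], total = 2
Peak resource demand = 7

7


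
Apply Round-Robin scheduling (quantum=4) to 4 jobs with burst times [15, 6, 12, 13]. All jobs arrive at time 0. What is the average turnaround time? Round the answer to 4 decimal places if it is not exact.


Time quantum = 4
Execution trace:
  J1 runs 4 units, time = 4
  J2 runs 4 units, time = 8
  J3 runs 4 units, time = 12
  J4 runs 4 units, time = 16
  J1 runs 4 units, time = 20
  J2 runs 2 units, time = 22
  J3 runs 4 units, time = 26
  J4 runs 4 units, time = 30
  J1 runs 4 units, time = 34
  J3 runs 4 units, time = 38
  J4 runs 4 units, time = 42
  J1 runs 3 units, time = 45
  J4 runs 1 units, time = 46
Finish times: [45, 22, 38, 46]
Average turnaround = 151/4 = 37.75

37.75


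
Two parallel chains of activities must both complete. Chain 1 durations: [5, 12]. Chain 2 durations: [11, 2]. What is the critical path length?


Path A total = 5 + 12 = 17
Path B total = 11 + 2 = 13
Critical path = longest path = max(17, 13) = 17

17


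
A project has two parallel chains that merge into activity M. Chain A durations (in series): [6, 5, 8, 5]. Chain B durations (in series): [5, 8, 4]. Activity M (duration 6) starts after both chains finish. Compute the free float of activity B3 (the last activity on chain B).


ES(B3) = sum of predecessors on chain B = 13
EF(B3) = ES + duration = 13 + 4 = 17
Successor of B3 is M. ES(M) = max(sum(A), sum(B)) = max(24, 17) = 24
Free float = ES(successor) - EF(current) = 24 - 17 = 7

7


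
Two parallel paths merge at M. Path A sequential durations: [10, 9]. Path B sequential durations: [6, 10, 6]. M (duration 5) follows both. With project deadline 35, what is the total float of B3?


Forward pass: ES(B3) = sum of predecessors on chain B = 16
EF = ES + duration = 16 + 6 = 22
Backward pass: LF(M) = deadline = 35; LS(M) = 35 - 5 = 30
LF(B3) = LS(M) - sum(successors on chain B) = 30 - 0 = 30
LS = LF - duration = 30 - 6 = 24
Total float = LS - ES = 24 - 16 = 8

8


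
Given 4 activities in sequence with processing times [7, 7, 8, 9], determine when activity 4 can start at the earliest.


Activity 4 starts after activities 1 through 3 complete.
Predecessor durations: [7, 7, 8]
ES = 7 + 7 + 8 = 22

22


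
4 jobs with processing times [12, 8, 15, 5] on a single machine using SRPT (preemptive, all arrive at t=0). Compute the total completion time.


Since all jobs arrive at t=0, SRPT equals SPT ordering.
SPT order: [5, 8, 12, 15]
Completion times:
  Job 1: p=5, C=5
  Job 2: p=8, C=13
  Job 3: p=12, C=25
  Job 4: p=15, C=40
Total completion time = 5 + 13 + 25 + 40 = 83

83


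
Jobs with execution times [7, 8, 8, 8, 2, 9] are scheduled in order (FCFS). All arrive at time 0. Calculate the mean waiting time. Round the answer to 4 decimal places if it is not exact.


FCFS order (as given): [7, 8, 8, 8, 2, 9]
Waiting times:
  Job 1: wait = 0
  Job 2: wait = 7
  Job 3: wait = 15
  Job 4: wait = 23
  Job 5: wait = 31
  Job 6: wait = 33
Sum of waiting times = 109
Average waiting time = 109/6 = 18.1667

18.1667


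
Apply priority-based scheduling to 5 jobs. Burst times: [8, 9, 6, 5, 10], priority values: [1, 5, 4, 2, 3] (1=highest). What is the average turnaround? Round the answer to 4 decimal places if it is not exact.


Sort by priority (ascending = highest first):
Order: [(1, 8), (2, 5), (3, 10), (4, 6), (5, 9)]
Completion times:
  Priority 1, burst=8, C=8
  Priority 2, burst=5, C=13
  Priority 3, burst=10, C=23
  Priority 4, burst=6, C=29
  Priority 5, burst=9, C=38
Average turnaround = 111/5 = 22.2

22.2


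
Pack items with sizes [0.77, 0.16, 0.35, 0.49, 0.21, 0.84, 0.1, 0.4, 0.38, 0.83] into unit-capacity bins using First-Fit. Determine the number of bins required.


Place items sequentially using First-Fit:
  Item 0.77 -> new Bin 1
  Item 0.16 -> Bin 1 (now 0.93)
  Item 0.35 -> new Bin 2
  Item 0.49 -> Bin 2 (now 0.84)
  Item 0.21 -> new Bin 3
  Item 0.84 -> new Bin 4
  Item 0.1 -> Bin 2 (now 0.94)
  Item 0.4 -> Bin 3 (now 0.61)
  Item 0.38 -> Bin 3 (now 0.99)
  Item 0.83 -> new Bin 5
Total bins used = 5

5


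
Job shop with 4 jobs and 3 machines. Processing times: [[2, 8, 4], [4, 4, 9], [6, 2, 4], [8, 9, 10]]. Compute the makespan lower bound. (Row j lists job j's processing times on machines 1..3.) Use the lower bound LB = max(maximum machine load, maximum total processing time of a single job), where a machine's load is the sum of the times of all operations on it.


Machine loads:
  Machine 1: 2 + 4 + 6 + 8 = 20
  Machine 2: 8 + 4 + 2 + 9 = 23
  Machine 3: 4 + 9 + 4 + 10 = 27
Max machine load = 27
Job totals:
  Job 1: 14
  Job 2: 17
  Job 3: 12
  Job 4: 27
Max job total = 27
Lower bound = max(27, 27) = 27

27


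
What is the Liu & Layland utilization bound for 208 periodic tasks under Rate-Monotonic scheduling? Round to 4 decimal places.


Compute 2^(1/208) = 1.0033379971
Subtract 1: 1.0033379971 - 1 = 0.0033379971
Multiply by n: 208 * 0.0033379971 = 0.6943033968
Round to 4 dp: 0.6943

0.6943


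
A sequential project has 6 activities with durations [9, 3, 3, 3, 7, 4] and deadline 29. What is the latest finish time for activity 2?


LF(activity 2) = deadline - sum of successor durations
Successors: activities 3 through 6 with durations [3, 3, 7, 4]
Sum of successor durations = 17
LF = 29 - 17 = 12

12


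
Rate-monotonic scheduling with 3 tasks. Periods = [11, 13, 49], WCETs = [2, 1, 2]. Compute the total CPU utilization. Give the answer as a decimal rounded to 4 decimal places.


Compute individual utilizations (exact fractions):
  Task 1: C/T = 2/11 (approx. 0.1818)
  Task 2: C/T = 1/13 (approx. 0.0769)
  Task 3: C/T = 2/49 (approx. 0.0408)
Total utilization U = 2/11 + 1/13 + 2/49 = 2099/7007
Rounded to 4 decimal places: U = 0.2996
RM (Liu & Layland) bound for 3 tasks = 0.779763; compare with U = 2099/7007 (approx. 0.299558)
U <= bound, so schedulable by RM sufficient condition.

0.2996


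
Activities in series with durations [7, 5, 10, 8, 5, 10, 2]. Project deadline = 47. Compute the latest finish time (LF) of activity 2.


LF(activity 2) = deadline - sum of successor durations
Successors: activities 3 through 7 with durations [10, 8, 5, 10, 2]
Sum of successor durations = 35
LF = 47 - 35 = 12

12


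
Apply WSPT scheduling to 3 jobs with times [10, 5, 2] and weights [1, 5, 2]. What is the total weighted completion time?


Compute p/w ratios and sort ascending (WSPT): [(5, 5), (2, 2), (10, 1)]
Compute weighted completion times:
  Job (p=5,w=5): C=5, w*C=5*5=25
  Job (p=2,w=2): C=7, w*C=2*7=14
  Job (p=10,w=1): C=17, w*C=1*17=17
Total weighted completion time = 56

56


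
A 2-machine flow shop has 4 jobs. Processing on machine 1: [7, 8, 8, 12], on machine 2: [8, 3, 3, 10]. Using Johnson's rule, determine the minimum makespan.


Apply Johnson's rule:
  Group 1 (a <= b): [(1, 7, 8)]
  Group 2 (a > b): [(4, 12, 10), (2, 8, 3), (3, 8, 3)]
Optimal job order: [1, 4, 2, 3]
Schedule:
  Job 1: M1 done at 7, M2 done at 15
  Job 4: M1 done at 19, M2 done at 29
  Job 2: M1 done at 27, M2 done at 32
  Job 3: M1 done at 35, M2 done at 38
Makespan = 38

38


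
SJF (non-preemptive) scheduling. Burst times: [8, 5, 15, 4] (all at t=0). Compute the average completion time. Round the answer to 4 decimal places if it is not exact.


SJF order (ascending): [4, 5, 8, 15]
Completion times:
  Job 1: burst=4, C=4
  Job 2: burst=5, C=9
  Job 3: burst=8, C=17
  Job 4: burst=15, C=32
Average completion = 62/4 = 15.5

15.5


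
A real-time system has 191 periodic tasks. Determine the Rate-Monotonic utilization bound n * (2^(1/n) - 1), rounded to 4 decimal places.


Compute 2^(1/191) = 1.0036356358
Subtract 1: 1.0036356358 - 1 = 0.0036356358
Multiply by n: 191 * 0.0036356358 = 0.6944064378
Round to 4 dp: 0.6944

0.6944


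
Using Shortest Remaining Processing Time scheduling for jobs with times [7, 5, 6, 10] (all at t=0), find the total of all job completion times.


Since all jobs arrive at t=0, SRPT equals SPT ordering.
SPT order: [5, 6, 7, 10]
Completion times:
  Job 1: p=5, C=5
  Job 2: p=6, C=11
  Job 3: p=7, C=18
  Job 4: p=10, C=28
Total completion time = 5 + 11 + 18 + 28 = 62

62


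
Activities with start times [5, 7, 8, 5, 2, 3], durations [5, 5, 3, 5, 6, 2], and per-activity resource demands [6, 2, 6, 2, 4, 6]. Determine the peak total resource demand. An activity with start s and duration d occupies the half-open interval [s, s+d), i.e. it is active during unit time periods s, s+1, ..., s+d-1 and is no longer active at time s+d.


Each activity i is active on [start_i, start_i + duration_i).
Compute total resource usage per time slot:
  t=0: active resources = [], total = 0
  t=1: active resources = [], total = 0
  t=2: active resources = [4], total = 4
  t=3: active resources = [4, 6], total = 10
  t=4: active resources = [4, 6], total = 10
  t=5: active resources = [6, 2, 4], total = 12
  t=6: active resources = [6, 2, 4], total = 12
  t=7: active resources = [6, 2, 2, 4], total = 14
  t=8: active resources = [6, 2, 6, 2], total = 16
  t=9: active resources = [6, 2, 6, 2], total = 16
  t=10: active resources = [2, 6], total = 8
  t=11: active resources = [2], total = 2
Peak resource demand = 16

16


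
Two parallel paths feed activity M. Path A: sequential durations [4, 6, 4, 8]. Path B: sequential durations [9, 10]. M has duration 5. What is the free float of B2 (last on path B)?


ES(B2) = sum of predecessors on chain B = 9
EF(B2) = ES + duration = 9 + 10 = 19
Successor of B2 is M. ES(M) = max(sum(A), sum(B)) = max(22, 19) = 22
Free float = ES(successor) - EF(current) = 22 - 19 = 3

3


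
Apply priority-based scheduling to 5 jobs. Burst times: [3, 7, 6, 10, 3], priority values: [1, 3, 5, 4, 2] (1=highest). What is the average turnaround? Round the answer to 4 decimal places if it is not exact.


Sort by priority (ascending = highest first):
Order: [(1, 3), (2, 3), (3, 7), (4, 10), (5, 6)]
Completion times:
  Priority 1, burst=3, C=3
  Priority 2, burst=3, C=6
  Priority 3, burst=7, C=13
  Priority 4, burst=10, C=23
  Priority 5, burst=6, C=29
Average turnaround = 74/5 = 14.8

14.8


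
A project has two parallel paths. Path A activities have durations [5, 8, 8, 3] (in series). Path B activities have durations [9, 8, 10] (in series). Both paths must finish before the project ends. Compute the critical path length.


Path A total = 5 + 8 + 8 + 3 = 24
Path B total = 9 + 8 + 10 = 27
Critical path = longest path = max(24, 27) = 27

27


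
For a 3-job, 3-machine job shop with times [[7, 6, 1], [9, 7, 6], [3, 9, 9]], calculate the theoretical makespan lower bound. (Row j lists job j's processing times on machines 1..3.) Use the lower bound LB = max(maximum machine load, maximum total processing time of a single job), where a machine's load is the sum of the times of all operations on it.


Machine loads:
  Machine 1: 7 + 9 + 3 = 19
  Machine 2: 6 + 7 + 9 = 22
  Machine 3: 1 + 6 + 9 = 16
Max machine load = 22
Job totals:
  Job 1: 14
  Job 2: 22
  Job 3: 21
Max job total = 22
Lower bound = max(22, 22) = 22

22


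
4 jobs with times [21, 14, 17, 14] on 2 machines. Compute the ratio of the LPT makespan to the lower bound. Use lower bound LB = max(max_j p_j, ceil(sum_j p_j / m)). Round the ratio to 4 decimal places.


LPT order: [21, 17, 14, 14]
Machine loads after assignment: [35, 31]
LPT makespan = 35
Lower bound = max(max_job, ceil(total/2)) = max(21, 33) = 33
Ratio = 35 / 33 = 1.0606

1.0606


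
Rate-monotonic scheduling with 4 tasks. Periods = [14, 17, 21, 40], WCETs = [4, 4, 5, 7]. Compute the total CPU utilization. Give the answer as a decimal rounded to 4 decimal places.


Compute individual utilizations (exact fractions):
  Task 1: C/T = 4/14 = 2/7 (approx. 0.2857)
  Task 2: C/T = 4/17 (approx. 0.2353)
  Task 3: C/T = 5/21 (approx. 0.2381)
  Task 4: C/T = 7/40 (approx. 0.175)
Total utilization U = 2/7 + 4/17 + 5/21 + 7/40 = 13339/14280
Rounded to 4 decimal places: U = 0.9341
RM (Liu & Layland) bound for 4 tasks = 0.756828; compare with U = 13339/14280 (approx. 0.934104)
bound < U <= 1, so the RM sufficient condition is not met (inconclusive; an exact test such as response-time analysis is needed).

0.9341


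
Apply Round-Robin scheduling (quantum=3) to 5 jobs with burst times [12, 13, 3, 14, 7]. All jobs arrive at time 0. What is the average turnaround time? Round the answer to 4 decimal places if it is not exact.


Time quantum = 3
Execution trace:
  J1 runs 3 units, time = 3
  J2 runs 3 units, time = 6
  J3 runs 3 units, time = 9
  J4 runs 3 units, time = 12
  J5 runs 3 units, time = 15
  J1 runs 3 units, time = 18
  J2 runs 3 units, time = 21
  J4 runs 3 units, time = 24
  J5 runs 3 units, time = 27
  J1 runs 3 units, time = 30
  J2 runs 3 units, time = 33
  J4 runs 3 units, time = 36
  J5 runs 1 units, time = 37
  J1 runs 3 units, time = 40
  J2 runs 3 units, time = 43
  J4 runs 3 units, time = 46
  J2 runs 1 units, time = 47
  J4 runs 2 units, time = 49
Finish times: [40, 47, 9, 49, 37]
Average turnaround = 182/5 = 36.4

36.4


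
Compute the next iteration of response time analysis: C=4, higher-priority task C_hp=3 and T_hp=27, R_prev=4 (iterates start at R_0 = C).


R_next = C + ceil(R_prev / T_hp) * C_hp
ceil(4 / 27) = ceil(0.1481) = 1
Interference = 1 * 3 = 3
R_next = 4 + 3 = 7

7


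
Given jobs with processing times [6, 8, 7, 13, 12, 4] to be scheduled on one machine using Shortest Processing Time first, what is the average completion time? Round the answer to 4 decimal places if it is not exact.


Sort jobs by processing time (SPT order): [4, 6, 7, 8, 12, 13]
Compute completion times sequentially:
  Job 1: processing = 4, completes at 4
  Job 2: processing = 6, completes at 10
  Job 3: processing = 7, completes at 17
  Job 4: processing = 8, completes at 25
  Job 5: processing = 12, completes at 37
  Job 6: processing = 13, completes at 50
Sum of completion times = 143
Average completion time = 143/6 = 23.8333

23.8333


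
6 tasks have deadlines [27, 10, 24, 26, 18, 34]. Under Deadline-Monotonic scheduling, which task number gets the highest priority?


Sort tasks by relative deadline (ascending):
  Task 2: deadline = 10
  Task 5: deadline = 18
  Task 3: deadline = 24
  Task 4: deadline = 26
  Task 1: deadline = 27
  Task 6: deadline = 34
Priority order (highest first): [2, 5, 3, 4, 1, 6]
Highest priority task = 2

2


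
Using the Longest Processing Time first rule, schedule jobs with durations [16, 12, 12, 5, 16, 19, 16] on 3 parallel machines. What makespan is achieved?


Sort jobs in decreasing order (LPT): [19, 16, 16, 16, 12, 12, 5]
Assign each job to the least loaded machine:
  Machine 1: jobs [19, 12], load = 31
  Machine 2: jobs [16, 16], load = 32
  Machine 3: jobs [16, 12, 5], load = 33
Makespan = max load = 33

33


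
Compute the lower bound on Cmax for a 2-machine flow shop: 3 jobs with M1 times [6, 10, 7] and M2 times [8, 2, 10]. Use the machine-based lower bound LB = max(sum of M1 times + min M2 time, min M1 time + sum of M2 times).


LB1 = sum(M1 times) + min(M2 times) = 23 + 2 = 25
LB2 = min(M1 times) + sum(M2 times) = 6 + 20 = 26
Lower bound = max(LB1, LB2) = max(25, 26) = 26

26


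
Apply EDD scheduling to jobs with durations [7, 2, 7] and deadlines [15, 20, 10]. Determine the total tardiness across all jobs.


Sort by due date (EDD order): [(7, 10), (7, 15), (2, 20)]
Compute completion times and tardiness:
  Job 1: p=7, d=10, C=7, tardiness=max(0,7-10)=0
  Job 2: p=7, d=15, C=14, tardiness=max(0,14-15)=0
  Job 3: p=2, d=20, C=16, tardiness=max(0,16-20)=0
Total tardiness = 0

0


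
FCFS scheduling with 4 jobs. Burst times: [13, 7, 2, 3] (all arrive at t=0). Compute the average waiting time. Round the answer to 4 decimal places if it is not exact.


FCFS order (as given): [13, 7, 2, 3]
Waiting times:
  Job 1: wait = 0
  Job 2: wait = 13
  Job 3: wait = 20
  Job 4: wait = 22
Sum of waiting times = 55
Average waiting time = 55/4 = 13.75

13.75


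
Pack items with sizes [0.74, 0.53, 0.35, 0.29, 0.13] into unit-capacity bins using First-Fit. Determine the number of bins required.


Place items sequentially using First-Fit:
  Item 0.74 -> new Bin 1
  Item 0.53 -> new Bin 2
  Item 0.35 -> Bin 2 (now 0.88)
  Item 0.29 -> new Bin 3
  Item 0.13 -> Bin 1 (now 0.87)
Total bins used = 3

3


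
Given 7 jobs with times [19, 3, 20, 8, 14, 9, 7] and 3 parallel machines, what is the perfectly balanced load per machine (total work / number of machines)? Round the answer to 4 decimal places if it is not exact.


Total processing time = 19 + 3 + 20 + 8 + 14 + 9 + 7 = 80
Number of machines = 3
Ideal balanced load = 80 / 3 = 26.6667

26.6667


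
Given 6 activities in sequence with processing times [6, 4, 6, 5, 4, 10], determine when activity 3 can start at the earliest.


Activity 3 starts after activities 1 through 2 complete.
Predecessor durations: [6, 4]
ES = 6 + 4 = 10

10


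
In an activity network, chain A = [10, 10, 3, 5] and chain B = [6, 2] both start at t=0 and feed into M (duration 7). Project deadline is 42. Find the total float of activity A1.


Forward pass: ES(A1) = sum of predecessors on chain A = 0
EF = ES + duration = 0 + 10 = 10
Backward pass: LF(M) = deadline = 42; LS(M) = 42 - 7 = 35
LF(A1) = LS(M) - sum(successors on chain A) = 35 - 18 = 17
LS = LF - duration = 17 - 10 = 7
Total float = LS - ES = 7 - 0 = 7

7


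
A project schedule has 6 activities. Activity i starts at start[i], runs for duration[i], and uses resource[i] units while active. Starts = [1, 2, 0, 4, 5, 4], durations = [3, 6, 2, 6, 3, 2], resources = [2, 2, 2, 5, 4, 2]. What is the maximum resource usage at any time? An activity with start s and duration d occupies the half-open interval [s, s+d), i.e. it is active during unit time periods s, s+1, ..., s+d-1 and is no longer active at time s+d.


Each activity i is active on [start_i, start_i + duration_i).
Compute total resource usage per time slot:
  t=0: active resources = [2], total = 2
  t=1: active resources = [2, 2], total = 4
  t=2: active resources = [2, 2], total = 4
  t=3: active resources = [2, 2], total = 4
  t=4: active resources = [2, 5, 2], total = 9
  t=5: active resources = [2, 5, 4, 2], total = 13
  t=6: active resources = [2, 5, 4], total = 11
  t=7: active resources = [2, 5, 4], total = 11
  t=8: active resources = [5], total = 5
  t=9: active resources = [5], total = 5
Peak resource demand = 13

13
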